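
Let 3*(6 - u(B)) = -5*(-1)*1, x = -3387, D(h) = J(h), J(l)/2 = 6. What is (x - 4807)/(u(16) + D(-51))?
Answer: -24582/49 ≈ -501.67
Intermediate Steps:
J(l) = 12 (J(l) = 2*6 = 12)
D(h) = 12
u(B) = 13/3 (u(B) = 6 - (-5*(-1))/3 = 6 - 5/3 = 13/3)
(x - 4807)/(u(16) + D(-51)) = (-3387 - 4807)/(13/3 + 12) = -8194/49/3 = -8194*3/49 = -24582/49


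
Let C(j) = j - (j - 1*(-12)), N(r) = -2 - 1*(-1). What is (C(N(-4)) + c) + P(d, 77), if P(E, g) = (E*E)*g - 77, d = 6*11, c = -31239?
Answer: 304084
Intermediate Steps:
N(r) = -1 (N(r) = -2 + 1 = -1)
d = 66
P(E, g) = -77 + g*E**2 (P(E, g) = E**2*g - 77 = g*E**2 - 77 = -77 + g*E**2)
C(j) = -12 (C(j) = j - (j + 12) = j - (12 + j) = j + (-12 - j) = -12)
(C(N(-4)) + c) + P(d, 77) = (-12 - 31239) + (-77 + 77*66**2) = -31251 + (-77 + 77*4356) = -31251 + (-77 + 335412) = -31251 + 335335 = 304084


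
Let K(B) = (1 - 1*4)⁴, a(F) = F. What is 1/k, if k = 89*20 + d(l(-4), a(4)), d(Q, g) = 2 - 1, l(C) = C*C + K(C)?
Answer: 1/1781 ≈ 0.00056148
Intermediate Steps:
K(B) = 81 (K(B) = (1 - 4)⁴ = (-3)⁴ = 81)
l(C) = 81 + C² (l(C) = C*C + 81 = C² + 81 = 81 + C²)
d(Q, g) = 1
k = 1781 (k = 89*20 + 1 = 1780 + 1 = 1781)
1/k = 1/1781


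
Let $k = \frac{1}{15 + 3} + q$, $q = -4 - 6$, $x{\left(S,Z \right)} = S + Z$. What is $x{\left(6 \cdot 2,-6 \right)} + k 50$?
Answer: $- \frac{4421}{9} \approx -491.22$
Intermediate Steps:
$q = -10$ ($q = -4 - 6 = -10$)
$k = - \frac{179}{18}$ ($k = \frac{1}{15 + 3} - 10 = \frac{1}{18} - 10 = - \frac{179}{18} \approx -9.9444$)
$x{\left(6 \cdot 2,-6 \right)} + k 50 = \left(6 \cdot 2 - 6\right) - \frac{4475}{9} = \left(12 - 6\right) - \frac{4475}{9} = 6 - \frac{4475}{9} = - \frac{4421}{9}$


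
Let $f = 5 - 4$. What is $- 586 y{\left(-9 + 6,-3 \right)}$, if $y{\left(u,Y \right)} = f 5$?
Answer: $-2930$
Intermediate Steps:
$f = 1$ ($f = 5 - 4 = 1$)
$y{\left(u,Y \right)} = 5$ ($y{\left(u,Y \right)} = 1 \cdot 5 = 5$)
$- 586 y{\left(-9 + 6,-3 \right)} = \left(-586\right) 5 = -2930$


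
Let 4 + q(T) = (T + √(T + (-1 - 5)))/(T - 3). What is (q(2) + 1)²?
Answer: 21 + 20*I ≈ 21.0 + 20.0*I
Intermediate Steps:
q(T) = -4 + (T + √(-6 + T))/(-3 + T) (q(T) = -4 + (T + √(T + (-1 - 5)))/(T - 3) = -4 + (T + √(T - 6))/(-3 + T) = -4 + (T + √(-6 + T))/(-3 + T))
(q(2) + 1)² = ((12 + √(-6 + 2) - 3*2)/(-3 + 2) + 1)² = ((12 + √(-4) - 6)/(-1) + 1)² = (-(12 + 2*I - 6) + 1)² = (-(6 + 2*I) + 1)² = ((-6 - 2*I) + 1)² = (-5 - 2*I)²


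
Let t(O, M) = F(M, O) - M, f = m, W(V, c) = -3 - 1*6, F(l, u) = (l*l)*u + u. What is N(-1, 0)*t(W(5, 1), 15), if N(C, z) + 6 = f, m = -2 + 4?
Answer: 8196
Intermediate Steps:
F(l, u) = u + u*l² (F(l, u) = l²*u + u = u*l² + u = u + u*l²)
W(V, c) = -9 (W(V, c) = -3 - 6 = -9)
m = 2
f = 2
t(O, M) = -M + O*(1 + M²) (t(O, M) = O*(1 + M²) - M = -M + O*(1 + M²))
N(C, z) = -4 (N(C, z) = -6 + 2 = -4)
N(-1, 0)*t(W(5, 1), 15) = -4*(-1*15 - 9*(1 + 15²)) = -4*(-15 - 9*(1 + 225)) = -4*(-15 - 9*226) = -4*(-15 - 2034) = -4*(-2049) = 8196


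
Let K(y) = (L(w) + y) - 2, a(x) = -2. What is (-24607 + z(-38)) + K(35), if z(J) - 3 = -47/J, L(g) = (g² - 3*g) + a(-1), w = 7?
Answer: -932663/38 ≈ -24544.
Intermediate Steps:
L(g) = -2 + g² - 3*g (L(g) = (g² - 3*g) - 2 = -2 + g² - 3*g)
K(y) = 24 + y (K(y) = ((-2 + 7² - 3*7) + y) - 2 = ((-2 + 49 - 21) + y) - 2 = (26 + y) - 2 = 24 + y)
z(J) = 3 - 47/J
(-24607 + z(-38)) + K(35) = (-24607 + (3 - 47/(-38))) + (24 + 35) = (-24607 + (3 - 47*(-1/38))) + 59 = (-24607 + (3 + 47/38)) + 59 = (-24607 + 161/38) + 59 = -934905/38 + 59 = -932663/38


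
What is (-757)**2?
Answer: 573049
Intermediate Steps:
(-757)**2 = 573049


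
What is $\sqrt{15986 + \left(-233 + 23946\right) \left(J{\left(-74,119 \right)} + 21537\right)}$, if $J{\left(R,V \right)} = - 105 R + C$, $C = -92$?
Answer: $633 \sqrt{1729} \approx 26321.0$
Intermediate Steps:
$J{\left(R,V \right)} = -92 - 105 R$ ($J{\left(R,V \right)} = - 105 R - 92 = -92 - 105 R$)
$\sqrt{15986 + \left(-233 + 23946\right) \left(J{\left(-74,119 \right)} + 21537\right)} = \sqrt{15986 + \left(-233 + 23946\right) \left(\left(-92 - -7770\right) + 21537\right)} = \sqrt{15986 + 23713 \left(\left(-92 + 7770\right) + 21537\right)} = \sqrt{15986 + 23713 \left(7678 + 21537\right)} = \sqrt{15986 + 23713 \cdot 29215} = \sqrt{15986 + 692775295} = \sqrt{692791281} = 633 \sqrt{1729}$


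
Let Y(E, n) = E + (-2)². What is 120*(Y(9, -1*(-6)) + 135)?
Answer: 17760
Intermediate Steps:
Y(E, n) = 4 + E (Y(E, n) = E + 4 = 4 + E)
120*(Y(9, -1*(-6)) + 135) = 120*((4 + 9) + 135) = 120*(13 + 135) = 120*148 = 17760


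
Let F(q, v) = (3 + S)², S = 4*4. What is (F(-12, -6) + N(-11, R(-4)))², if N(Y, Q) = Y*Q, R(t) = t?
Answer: 164025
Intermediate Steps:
S = 16
N(Y, Q) = Q*Y
F(q, v) = 361 (F(q, v) = (3 + 16)² = 19² = 361)
(F(-12, -6) + N(-11, R(-4)))² = (361 - 4*(-11))² = (361 + 44)² = 405² = 164025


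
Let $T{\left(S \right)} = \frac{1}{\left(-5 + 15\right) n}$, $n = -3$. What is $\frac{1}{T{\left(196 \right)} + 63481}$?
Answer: $\frac{30}{1904429} \approx 1.5753 \cdot 10^{-5}$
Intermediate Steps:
$T{\left(S \right)} = - \frac{1}{30}$ ($T{\left(S \right)} = \frac{1}{\left(-5 + 15\right) \left(-3\right)} = \frac{1}{10 \left(-3\right)} = \frac{1}{-30} = - \frac{1}{30}$)
$\frac{1}{T{\left(196 \right)} + 63481} = \frac{1}{- \frac{1}{30} + 63481} = \frac{1}{\frac{1904429}{30}} = \frac{30}{1904429}$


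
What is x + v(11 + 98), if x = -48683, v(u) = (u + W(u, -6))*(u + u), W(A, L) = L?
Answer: -26229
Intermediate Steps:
v(u) = 2*u*(-6 + u) (v(u) = (u - 6)*(u + u) = (-6 + u)*(2*u) = 2*u*(-6 + u))
x + v(11 + 98) = -48683 + 2*(11 + 98)*(-6 + (11 + 98)) = -48683 + 2*109*(-6 + 109) = -48683 + 2*109*103 = -48683 + 22454 = -26229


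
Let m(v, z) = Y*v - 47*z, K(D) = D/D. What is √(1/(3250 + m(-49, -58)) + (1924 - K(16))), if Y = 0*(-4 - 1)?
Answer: √1907646934/996 ≈ 43.852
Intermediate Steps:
K(D) = 1
Y = 0 (Y = 0*(-5) = 0)
m(v, z) = -47*z (m(v, z) = 0*v - 47*z = 0 - 47*z = -47*z)
√(1/(3250 + m(-49, -58)) + (1924 - K(16))) = √(1/(3250 - 47*(-58)) + (1924 - 1*1)) = √(1/(3250 + 2726) + (1924 - 1)) = √(1/5976 + 1923) = √(11491849/5976) = √1907646934/996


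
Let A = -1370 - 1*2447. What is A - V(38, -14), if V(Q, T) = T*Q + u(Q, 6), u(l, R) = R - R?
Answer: -3285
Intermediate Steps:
u(l, R) = 0
V(Q, T) = Q*T (V(Q, T) = T*Q + 0 = Q*T + 0 = Q*T)
A = -3817 (A = -1370 - 2447 = -3817)
A - V(38, -14) = -3817 - 38*(-14) = -3817 - 1*(-532) = -3817 + 532 = -3285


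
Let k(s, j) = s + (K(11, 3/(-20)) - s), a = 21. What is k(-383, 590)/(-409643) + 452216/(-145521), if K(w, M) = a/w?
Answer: -2037721363709/655728249033 ≈ -3.1076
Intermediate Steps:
K(w, M) = 21/w
k(s, j) = 21/11 (k(s, j) = s + (21/11 - s) = 21/11)
k(-383, 590)/(-409643) + 452216/(-145521) = (21/11)/(-409643) + 452216/(-145521) = (21/11)*(-1/409643) + 452216*(-1/145521) = -21/4506073 - 452216/145521 = -2037721363709/655728249033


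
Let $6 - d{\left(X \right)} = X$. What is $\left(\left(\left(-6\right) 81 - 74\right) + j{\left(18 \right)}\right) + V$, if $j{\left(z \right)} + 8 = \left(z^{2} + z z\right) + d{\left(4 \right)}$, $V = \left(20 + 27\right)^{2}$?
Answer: $2291$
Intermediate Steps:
$d{\left(X \right)} = 6 - X$
$V = 2209$ ($V = 47^{2} = 2209$)
$j{\left(z \right)} = -6 + 2 z^{2}$ ($j{\left(z \right)} = -8 + \left(\left(z^{2} + z z\right) + \left(6 - 4\right)\right) = -8 + \left(\left(z^{2} + z^{2}\right) + \left(6 - 4\right)\right) = -8 + \left(2 z^{2} + 2\right) = -8 + \left(2 + 2 z^{2}\right) = -6 + 2 z^{2}$)
$\left(\left(\left(-6\right) 81 - 74\right) + j{\left(18 \right)}\right) + V = \left(\left(\left(-6\right) 81 - 74\right) - \left(6 - 2 \cdot 18^{2}\right)\right) + 2209 = \left(\left(-486 - 74\right) + \left(-6 + 2 \cdot 324\right)\right) + 2209 = \left(-560 + \left(-6 + 648\right)\right) + 2209 = \left(-560 + 642\right) + 2209 = 82 + 2209 = 2291$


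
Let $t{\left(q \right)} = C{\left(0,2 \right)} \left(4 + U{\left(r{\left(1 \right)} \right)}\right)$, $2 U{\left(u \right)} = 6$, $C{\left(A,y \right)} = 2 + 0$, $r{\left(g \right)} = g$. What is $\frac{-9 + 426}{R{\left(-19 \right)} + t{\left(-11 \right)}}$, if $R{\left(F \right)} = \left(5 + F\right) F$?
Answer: $\frac{417}{280} \approx 1.4893$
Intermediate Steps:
$C{\left(A,y \right)} = 2$
$U{\left(u \right)} = 3$ ($U{\left(u \right)} = \frac{1}{2} \cdot 6 = 3$)
$R{\left(F \right)} = F \left(5 + F\right)$
$t{\left(q \right)} = 14$ ($t{\left(q \right)} = 2 \left(4 + 3\right) = 2 \cdot 7 = 14$)
$\frac{-9 + 426}{R{\left(-19 \right)} + t{\left(-11 \right)}} = \frac{-9 + 426}{- 19 \left(5 - 19\right) + 14} = \frac{417}{\left(-19\right) \left(-14\right) + 14} = \frac{417}{266 + 14} = \frac{417}{280}$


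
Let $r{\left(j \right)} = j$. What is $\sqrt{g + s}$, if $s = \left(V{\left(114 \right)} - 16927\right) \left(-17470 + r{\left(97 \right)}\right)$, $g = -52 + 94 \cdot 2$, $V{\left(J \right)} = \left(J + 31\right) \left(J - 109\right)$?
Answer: $\sqrt{281477482} \approx 16777.0$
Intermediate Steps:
$V{\left(J \right)} = \left(-109 + J\right) \left(31 + J\right)$ ($V{\left(J \right)} = \left(31 + J\right) \left(-109 + J\right) = \left(-109 + J\right) \left(31 + J\right)$)
$g = 136$ ($g = -52 + 188 = 136$)
$s = 281477346$ ($s = \left(\left(-3379 + 114^{2} - 8892\right) - 16927\right) \left(-17470 + 97\right) = \left(\left(-3379 + 12996 - 8892\right) - 16927\right) \left(-17373\right) = \left(725 - 16927\right) \left(-17373\right) = \left(-16202\right) \left(-17373\right) = 281477346$)
$\sqrt{g + s} = \sqrt{136 + 281477346} = \sqrt{281477482}$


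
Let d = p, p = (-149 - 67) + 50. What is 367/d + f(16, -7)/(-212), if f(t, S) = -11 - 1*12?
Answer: -36993/17596 ≈ -2.1024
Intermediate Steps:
p = -166 (p = -216 + 50 = -166)
f(t, S) = -23 (f(t, S) = -11 - 12 = -23)
d = -166
367/d + f(16, -7)/(-212) = 367/(-166) - 23/(-212) = 367*(-1/166) - 23*(-1/212) = -367/166 + 23/212 = -36993/17596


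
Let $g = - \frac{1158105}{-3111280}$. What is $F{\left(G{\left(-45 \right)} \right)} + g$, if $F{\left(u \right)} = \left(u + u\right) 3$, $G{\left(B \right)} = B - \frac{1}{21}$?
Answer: $- \frac{1175687005}{4355792} \approx -269.91$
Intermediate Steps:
$G{\left(B \right)} = - \frac{1}{21} + B$ ($G{\left(B \right)} = B - \frac{1}{21} = - \frac{1}{21} + B$)
$F{\left(u \right)} = 6 u$ ($F{\left(u \right)} = 2 u 3 = 6 u$)
$g = \frac{231621}{622256}$ ($g = \left(-1158105\right) \left(- \frac{1}{3111280}\right) = \frac{231621}{622256} \approx 0.37223$)
$F{\left(G{\left(-45 \right)} \right)} + g = 6 \left(- \frac{1}{21} - 45\right) + \frac{231621}{622256} = 6 \left(- \frac{946}{21}\right) + \frac{231621}{622256} = - \frac{1892}{7} + \frac{231621}{622256} = - \frac{1175687005}{4355792}$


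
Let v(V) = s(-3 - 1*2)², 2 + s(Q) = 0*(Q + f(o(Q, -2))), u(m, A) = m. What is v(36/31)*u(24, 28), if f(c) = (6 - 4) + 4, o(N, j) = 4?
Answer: 96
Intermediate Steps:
f(c) = 6 (f(c) = 2 + 4 = 6)
s(Q) = -2 (s(Q) = -2 + 0*(Q + 6) = -2 + 0*(6 + Q) = -2 + 0 = -2)
v(V) = 4 (v(V) = (-2)² = 4)
v(36/31)*u(24, 28) = 4*24 = 96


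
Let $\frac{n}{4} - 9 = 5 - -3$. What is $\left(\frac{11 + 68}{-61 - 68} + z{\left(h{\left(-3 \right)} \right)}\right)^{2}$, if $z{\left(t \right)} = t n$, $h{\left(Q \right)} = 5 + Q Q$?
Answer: $\frac{15062407441}{16641} \approx 9.0514 \cdot 10^{5}$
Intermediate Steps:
$n = 68$ ($n = 36 + 4 \left(5 - -3\right) = 36 + 4 \left(5 + 3\right) = 36 + 4 \cdot 8 = 36 + 32 = 68$)
$h{\left(Q \right)} = 5 + Q^{2}$
$z{\left(t \right)} = 68 t$ ($z{\left(t \right)} = t 68 = 68 t$)
$\left(\frac{11 + 68}{-61 - 68} + z{\left(h{\left(-3 \right)} \right)}\right)^{2} = \left(\frac{11 + 68}{-61 - 68} + 68 \left(5 + \left(-3\right)^{2}\right)\right)^{2} = \left(\frac{79}{-129} + 68 \left(5 + 9\right)\right)^{2} = \left(79 \left(- \frac{1}{129}\right) + 68 \cdot 14\right)^{2} = \left(- \frac{79}{129} + 952\right)^{2} = \left(\frac{122729}{129}\right)^{2} = \frac{15062407441}{16641}$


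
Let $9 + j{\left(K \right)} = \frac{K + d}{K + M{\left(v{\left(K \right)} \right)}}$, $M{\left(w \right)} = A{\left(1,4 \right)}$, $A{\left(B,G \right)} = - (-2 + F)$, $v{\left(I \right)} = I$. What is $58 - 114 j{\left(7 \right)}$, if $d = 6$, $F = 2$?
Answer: $\frac{6106}{7} \approx 872.29$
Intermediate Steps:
$A{\left(B,G \right)} = 0$ ($A{\left(B,G \right)} = - (-2 + 2) = \left(-1\right) 0 = 0$)
$M{\left(w \right)} = 0$
$j{\left(K \right)} = -9 + \frac{6 + K}{K}$ ($j{\left(K \right)} = -9 + \frac{K + 6}{K + 0} = -9 + \frac{6 + K}{K}$)
$58 - 114 j{\left(7 \right)} = 58 - 114 \left(-8 + \frac{6}{7}\right) = 58 - - \frac{5700}{7} = 58 + \frac{5700}{7} = \frac{6106}{7}$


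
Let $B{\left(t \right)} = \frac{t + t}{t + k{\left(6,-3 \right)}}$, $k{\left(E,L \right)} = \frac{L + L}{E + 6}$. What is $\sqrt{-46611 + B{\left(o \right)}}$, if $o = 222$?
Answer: $\frac{i \sqrt{9146968755}}{443} \approx 215.89 i$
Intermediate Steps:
$k{\left(E,L \right)} = \frac{2 L}{6 + E}$
$B{\left(t \right)} = \frac{2 t}{- \frac{1}{2} + t}$ ($B{\left(t \right)} = \frac{t + t}{t + 2 \left(-3\right) \frac{1}{6 + 6}} = \frac{2 t}{t + 2 \left(-3\right) \frac{1}{12}} = \frac{2 t}{t - \frac{1}{2}} = \frac{2 t}{- \frac{1}{2} + t}$)
$\sqrt{-46611 + B{\left(o \right)}} = \sqrt{-46611 + 4 \cdot 222 \frac{1}{-1 + 2 \cdot 222}} = \sqrt{-46611 + 4 \cdot 222 \frac{1}{-1 + 444}} = \sqrt{-46611 + 4 \cdot 222 \cdot \frac{1}{443}} = \sqrt{-46611 + \frac{888}{443}} = \sqrt{- \frac{20647785}{443}} = \frac{i \sqrt{9146968755}}{443}$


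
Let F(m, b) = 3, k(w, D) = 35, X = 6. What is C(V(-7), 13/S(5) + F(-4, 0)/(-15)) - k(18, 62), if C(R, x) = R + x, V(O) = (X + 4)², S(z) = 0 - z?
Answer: 311/5 ≈ 62.200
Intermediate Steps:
S(z) = -z
V(O) = 100 (V(O) = (6 + 4)² = 10² = 100)
C(V(-7), 13/S(5) + F(-4, 0)/(-15)) - k(18, 62) = (100 + (13/((-1*5)) + 3/(-15))) - 1*35 = (100 + (13/(-5) + 3*(-1/15))) - 35 = (100 + (13*(-⅕) - ⅕)) - 35 = (100 + (-13/5 - ⅕)) - 35 = (100 - 14/5) - 35 = 486/5 - 35 = 311/5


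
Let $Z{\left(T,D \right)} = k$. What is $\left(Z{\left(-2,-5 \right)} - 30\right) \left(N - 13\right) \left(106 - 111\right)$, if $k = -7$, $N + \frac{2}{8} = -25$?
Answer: $- \frac{28305}{4} \approx -7076.3$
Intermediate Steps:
$N = - \frac{101}{4}$ ($N = - \frac{1}{4} - 25 = - \frac{101}{4} \approx -25.25$)
$Z{\left(T,D \right)} = -7$
$\left(Z{\left(-2,-5 \right)} - 30\right) \left(N - 13\right) \left(106 - 111\right) = \left(-7 - 30\right) \left(- \frac{101}{4} - 13\right) \left(106 - 111\right) = \left(-37\right) \left(- \frac{153}{4}\right) \left(-5\right) = \frac{5661}{4} \left(-5\right) = - \frac{28305}{4}$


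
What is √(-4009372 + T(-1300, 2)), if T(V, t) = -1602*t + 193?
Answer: I*√4012383 ≈ 2003.1*I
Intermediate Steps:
T(V, t) = 193 - 1602*t
√(-4009372 + T(-1300, 2)) = √(-4009372 + (193 - 1602*2)) = √(-4009372 + (193 - 3204)) = √(-4009372 - 3011) = √(-4012383) = I*√4012383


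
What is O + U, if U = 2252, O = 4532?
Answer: 6784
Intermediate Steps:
O + U = 4532 + 2252 = 6784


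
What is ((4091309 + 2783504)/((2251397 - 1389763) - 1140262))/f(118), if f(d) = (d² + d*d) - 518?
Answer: -6874813/7614903240 ≈ -0.00090281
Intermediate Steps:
f(d) = -518 + 2*d² (f(d) = (d² + d²) - 518 = 2*d² - 518 = -518 + 2*d²)
((4091309 + 2783504)/((2251397 - 1389763) - 1140262))/f(118) = ((4091309 + 2783504)/((2251397 - 1389763) - 1140262))/(-518 + 2*118²) = (6874813/(861634 - 1140262))/(-518 + 2*13924) = (6874813/(-278628))/(-518 + 27848) = (6874813*(-1/278628))/27330 = -6874813/278628*1/27330 = -6874813/7614903240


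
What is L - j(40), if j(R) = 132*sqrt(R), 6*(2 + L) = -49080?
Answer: -8182 - 264*sqrt(10) ≈ -9016.8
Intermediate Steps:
L = -8182 (L = -2 + (1/6)*(-49080) = -2 - 8180 = -8182)
L - j(40) = -8182 - 132*sqrt(40) = -8182 - 132*2*sqrt(10) = -8182 - 264*sqrt(10)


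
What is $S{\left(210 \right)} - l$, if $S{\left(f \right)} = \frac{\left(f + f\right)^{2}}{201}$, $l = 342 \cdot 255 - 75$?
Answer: $- \frac{5779245}{67} \approx -86257.0$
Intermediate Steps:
$l = 87135$ ($l = 87210 - 75 = 87135$)
$S{\left(f \right)} = \frac{4 f^{2}}{201}$ ($S{\left(f \right)} = \left(2 f\right)^{2} \cdot \frac{1}{201} = 4 f^{2} \cdot \frac{1}{201} = \frac{4 f^{2}}{201}$)
$S{\left(210 \right)} - l = \frac{4 \cdot 210^{2}}{201} - 87135 = \frac{4}{201} \cdot 44100 - 87135 = \frac{58800}{67} - 87135 = - \frac{5779245}{67}$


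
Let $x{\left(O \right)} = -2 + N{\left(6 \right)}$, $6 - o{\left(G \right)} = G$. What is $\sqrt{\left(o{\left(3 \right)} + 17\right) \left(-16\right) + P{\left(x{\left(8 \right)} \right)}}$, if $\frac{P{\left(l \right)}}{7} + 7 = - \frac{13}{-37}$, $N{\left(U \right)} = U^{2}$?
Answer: $\frac{i \sqrt{501794}}{37} \approx 19.145 i$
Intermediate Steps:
$o{\left(G \right)} = 6 - G$
$x{\left(O \right)} = 34$ ($x{\left(O \right)} = -2 + 6^{2} = -2 + 36 = 34$)
$P{\left(l \right)} = - \frac{1722}{37}$ ($P{\left(l \right)} = -49 + 7 \left(- \frac{13}{-37}\right) = -49 + 7 \left(\left(-13\right) \left(- \frac{1}{37}\right)\right) = -49 + 7 \cdot \frac{13}{37} = -49 + \frac{91}{37} = - \frac{1722}{37}$)
$\sqrt{\left(o{\left(3 \right)} + 17\right) \left(-16\right) + P{\left(x{\left(8 \right)} \right)}} = \sqrt{\left(\left(6 - 3\right) + 17\right) \left(-16\right) - \frac{1722}{37}} = \sqrt{\left(3 + 17\right) \left(-16\right) - \frac{1722}{37}} = \sqrt{20 \left(-16\right) - \frac{1722}{37}} = \sqrt{-320 - \frac{1722}{37}} = \sqrt{- \frac{13562}{37}} = \frac{i \sqrt{501794}}{37}$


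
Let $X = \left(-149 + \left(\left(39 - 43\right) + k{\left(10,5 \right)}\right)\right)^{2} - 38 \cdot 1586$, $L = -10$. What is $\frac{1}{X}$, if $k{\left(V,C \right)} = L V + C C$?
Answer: $- \frac{1}{8284} \approx -0.00012071$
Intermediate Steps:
$k{\left(V,C \right)} = C^{2} - 10 V$ ($k{\left(V,C \right)} = - 10 V + C C = - 10 V + C^{2} = C^{2} - 10 V$)
$X = -8284$ ($X = \left(-149 + \left(\left(39 - 43\right) + \left(5^{2} - 100\right)\right)\right)^{2} - 38 \cdot 1586 = \left(-149 + \left(-4 + \left(25 - 100\right)\right)\right)^{2} - 60268 = \left(-149 - 79\right)^{2} - 60268 = \left(-228\right)^{2} - 60268 = 51984 - 60268 = -8284$)
$\frac{1}{X} = \frac{1}{-8284} = - \frac{1}{8284}$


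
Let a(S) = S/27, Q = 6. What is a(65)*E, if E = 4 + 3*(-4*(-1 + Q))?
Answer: -3640/27 ≈ -134.81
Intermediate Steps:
a(S) = S/27 (a(S) = S*(1/27) = S/27)
E = -56 (E = 4 + 3*(-4*(-1 + 6)) = 4 + 3*(-4*5) = 4 + 3*(-20) = 4 - 60 = -56)
a(65)*E = ((1/27)*65)*(-56) = (65/27)*(-56) = -3640/27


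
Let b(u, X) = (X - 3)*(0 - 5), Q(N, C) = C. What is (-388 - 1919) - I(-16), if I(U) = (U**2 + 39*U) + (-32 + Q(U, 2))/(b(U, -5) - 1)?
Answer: -25197/13 ≈ -1938.2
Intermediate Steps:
b(u, X) = 15 - 5*X (b(u, X) = (-3 + X)*(-5) = 15 - 5*X)
I(U) = -10/13 + U**2 + 39*U (I(U) = (U**2 + 39*U) + (-32 + 2)/((15 - 5*(-5)) - 1) = (U**2 + 39*U) - 30/((15 + 25) - 1) = (U**2 + 39*U) - 30/(40 - 1) = (U**2 + 39*U) - 30/39 = (U**2 + 39*U) - 30*1/39 = (U**2 + 39*U) - 10/13 = -10/13 + U**2 + 39*U)
(-388 - 1919) - I(-16) = (-388 - 1919) - (-10/13 + (-16)**2 + 39*(-16)) = -2307 - (-10/13 + 256 - 624) = -2307 - 1*(-4794/13) = -2307 + 4794/13 = -25197/13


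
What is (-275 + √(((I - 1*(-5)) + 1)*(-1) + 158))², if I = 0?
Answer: 75777 - 1100*√38 ≈ 68996.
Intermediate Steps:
(-275 + √(((I - 1*(-5)) + 1)*(-1) + 158))² = (-275 + √(((0 - 1*(-5)) + 1)*(-1) + 158))² = (-275 + √(((0 + 5) + 1)*(-1) + 158))² = (-275 + √((5 + 1)*(-1) + 158))² = (-275 + √(6*(-1) + 158))² = (-275 + √(-6 + 158))² = (-275 + √152)² = (-275 + 2*√38)²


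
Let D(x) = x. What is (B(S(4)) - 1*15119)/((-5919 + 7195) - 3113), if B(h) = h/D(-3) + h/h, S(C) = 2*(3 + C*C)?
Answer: 45392/5511 ≈ 8.2366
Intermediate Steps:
S(C) = 6 + 2*C² (S(C) = 2*(3 + C²) = 6 + 2*C²)
B(h) = 1 - h/3 (B(h) = h/(-3) + h/h = h*(-⅓) + 1 = -h/3 + 1 = 1 - h/3)
(B(S(4)) - 1*15119)/((-5919 + 7195) - 3113) = ((1 - (6 + 2*4²)/3) - 1*15119)/((-5919 + 7195) - 3113) = ((1 - (6 + 2*16)/3) - 15119)/(1276 - 3113) = ((1 - (6 + 32)/3) - 15119)/(-1837) = ((1 - ⅓*38) - 15119)*(-1/1837) = ((1 - 38/3) - 15119)*(-1/1837) = (-35/3 - 15119)*(-1/1837) = -45392/3*(-1/1837) = 45392/5511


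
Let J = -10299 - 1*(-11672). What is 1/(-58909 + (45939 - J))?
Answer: -1/14343 ≈ -6.9720e-5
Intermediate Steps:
J = 1373 (J = -10299 + 11672 = 1373)
1/(-58909 + (45939 - J)) = 1/(-58909 + (45939 - 1*1373)) = 1/(-58909 + (45939 - 1373)) = 1/(-58909 + 44566) = 1/(-14343) = -1/14343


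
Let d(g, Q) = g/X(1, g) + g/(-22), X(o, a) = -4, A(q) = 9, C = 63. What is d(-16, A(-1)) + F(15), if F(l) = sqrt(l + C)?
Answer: 52/11 + sqrt(78) ≈ 13.559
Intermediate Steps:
d(g, Q) = -13*g/44 (d(g, Q) = g/(-4) + g/(-22) = g*(-1/4) + g*(-1/22) = -g/4 - g/22 = -13*g/44)
F(l) = sqrt(63 + l) (F(l) = sqrt(l + 63) = sqrt(63 + l))
d(-16, A(-1)) + F(15) = -13/44*(-16) + sqrt(63 + 15) = 52/11 + sqrt(78)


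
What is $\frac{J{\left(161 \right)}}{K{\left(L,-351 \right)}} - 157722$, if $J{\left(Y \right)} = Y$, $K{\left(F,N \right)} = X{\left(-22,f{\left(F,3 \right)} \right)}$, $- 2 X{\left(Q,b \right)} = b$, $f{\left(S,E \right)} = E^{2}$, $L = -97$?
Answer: $- \frac{1419820}{9} \approx -1.5776 \cdot 10^{5}$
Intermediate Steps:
$X{\left(Q,b \right)} = - \frac{b}{2}$
$K{\left(F,N \right)} = - \frac{9}{2}$ ($K{\left(F,N \right)} = - \frac{3^{2}}{2} = \left(- \frac{1}{2}\right) 9 = - \frac{9}{2}$)
$\frac{J{\left(161 \right)}}{K{\left(L,-351 \right)}} - 157722 = \frac{161}{- \frac{9}{2}} - 157722 = 161 \left(- \frac{2}{9}\right) - 157722 = - \frac{322}{9} - 157722 = - \frac{1419820}{9}$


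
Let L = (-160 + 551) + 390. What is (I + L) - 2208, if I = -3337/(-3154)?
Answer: -4497421/3154 ≈ -1425.9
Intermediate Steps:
I = 3337/3154 (I = -3337*(-1/3154) = 3337/3154 ≈ 1.0580)
L = 781 (L = 391 + 390 = 781)
(I + L) - 2208 = (3337/3154 + 781) - 2208 = 2466611/3154 - 2208 = -4497421/3154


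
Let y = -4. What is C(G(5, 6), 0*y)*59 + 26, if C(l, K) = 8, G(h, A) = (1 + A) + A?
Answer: 498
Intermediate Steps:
G(h, A) = 1 + 2*A
C(G(5, 6), 0*y)*59 + 26 = 8*59 + 26 = 472 + 26 = 498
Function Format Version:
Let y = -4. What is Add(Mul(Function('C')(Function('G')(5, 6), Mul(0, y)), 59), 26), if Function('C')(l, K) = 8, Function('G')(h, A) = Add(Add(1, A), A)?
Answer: 498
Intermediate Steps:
Function('G')(h, A) = Add(1, Mul(2, A))
Add(Mul(Function('C')(Function('G')(5, 6), Mul(0, y)), 59), 26) = Add(Mul(8, 59), 26) = Add(472, 26) = 498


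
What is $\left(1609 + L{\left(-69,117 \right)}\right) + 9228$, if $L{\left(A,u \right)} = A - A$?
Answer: $10837$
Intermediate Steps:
$L{\left(A,u \right)} = 0$
$\left(1609 + L{\left(-69,117 \right)}\right) + 9228 = \left(1609 + 0\right) + 9228 = 1609 + 9228 = 10837$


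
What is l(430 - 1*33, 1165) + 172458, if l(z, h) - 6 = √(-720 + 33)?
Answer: 172464 + I*√687 ≈ 1.7246e+5 + 26.211*I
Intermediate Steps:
l(z, h) = 6 + I*√687 (l(z, h) = 6 + √(-720 + 33) = 6 + √(-687) = 6 + I*√687)
l(430 - 1*33, 1165) + 172458 = (6 + I*√687) + 172458 = 172464 + I*√687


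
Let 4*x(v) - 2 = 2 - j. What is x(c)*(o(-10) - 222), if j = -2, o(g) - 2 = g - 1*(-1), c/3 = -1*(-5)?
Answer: -687/2 ≈ -343.50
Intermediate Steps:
c = 15 (c = 3*(-1*(-5)) = 3*5 = 15)
o(g) = 3 + g (o(g) = 2 + (g - 1*(-1)) = 2 + (g + 1) = 2 + (1 + g) = 3 + g)
x(v) = 3/2 (x(v) = ½ + (2 - 1*(-2))/4 = ½ + (2 + 2)/4 = ½ + (¼)*4 = ½ + 1 = 3/2)
x(c)*(o(-10) - 222) = 3*((3 - 10) - 222)/2 = 3*(-7 - 222)/2 = (3/2)*(-229) = -687/2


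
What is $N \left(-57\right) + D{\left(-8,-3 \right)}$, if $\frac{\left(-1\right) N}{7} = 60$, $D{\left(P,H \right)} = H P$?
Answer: $23964$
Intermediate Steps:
$N = -420$ ($N = \left(-7\right) 60 = -420$)
$N \left(-57\right) + D{\left(-8,-3 \right)} = \left(-420\right) \left(-57\right) - -24 = 23940 + 24 = 23964$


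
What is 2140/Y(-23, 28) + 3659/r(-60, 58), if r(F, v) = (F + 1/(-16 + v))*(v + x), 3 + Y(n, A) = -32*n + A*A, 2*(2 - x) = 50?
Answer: -6350918/19106615 ≈ -0.33239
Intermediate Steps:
x = -23 (x = 2 - 1/2*50 = 2 - 25 = -23)
Y(n, A) = -3 + A**2 - 32*n (Y(n, A) = -3 + (-32*n + A*A) = -3 + (-32*n + A**2) = -3 + (A**2 - 32*n) = -3 + A**2 - 32*n)
r(F, v) = (-23 + v)*(F + 1/(-16 + v)) (r(F, v) = (F + 1/(-16 + v))*(v - 23) = (F + 1/(-16 + v))*(-23 + v) = (-23 + v)*(F + 1/(-16 + v)))
2140/Y(-23, 28) + 3659/r(-60, 58) = 2140/(-3 + 28**2 - 32*(-23)) + 3659/(((-23 + 58 + 368*(-60) - 60*58**2 - 39*(-60)*58)/(-16 + 58))) = 2140/(-3 + 784 + 736) + 3659/(((-23 + 58 - 22080 - 60*3364 + 135720)/42)) = 2140/1517 + 3659/(((-23 + 58 - 22080 - 201840 + 135720)/42)) = 2140*(1/1517) + 3659/(((1/42)*(-88165))) = 2140/1517 + 3659/(-12595/6) = 2140/1517 + 3659*(-6/12595) = 2140/1517 - 21954/12595 = -6350918/19106615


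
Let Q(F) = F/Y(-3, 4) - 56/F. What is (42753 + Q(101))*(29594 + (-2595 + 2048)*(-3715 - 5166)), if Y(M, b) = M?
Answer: 21087595522930/101 ≈ 2.0879e+11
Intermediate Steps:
Q(F) = -56/F - F/3 (Q(F) = F/(-3) - 56/F = F*(-⅓) - 56/F = -F/3 - 56/F = -56/F - F/3)
(42753 + Q(101))*(29594 + (-2595 + 2048)*(-3715 - 5166)) = (42753 + (-56/101 - ⅓*101))*(29594 + (-2595 + 2048)*(-3715 - 5166)) = (42753 + (-56*1/101 - 101/3))*(29594 - 547*(-8881)) = (42753 + (-56/101 - 101/3))*(29594 + 4857907) = (42753 - 10369/303)*4887501 = (12943790/303)*4887501 = 21087595522930/101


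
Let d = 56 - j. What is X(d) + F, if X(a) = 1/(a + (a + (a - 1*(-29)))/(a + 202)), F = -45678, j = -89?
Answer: -2312859505/50634 ≈ -45678.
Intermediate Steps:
d = 145 (d = 56 - 1*(-89) = 56 + 89 = 145)
X(a) = 1/(a + (29 + 2*a)/(202 + a)) (X(a) = 1/(a + (a + (a + 29))/(202 + a)) = 1/(a + (a + (29 + a))/(202 + a)) = 1/(a + (29 + 2*a)/(202 + a)))
X(d) + F = (202 + 145)/(29 + 145² + 204*145) - 45678 = 347/(29 + 21025 + 29580) - 45678 = 347/50634 - 45678 = -2312859505/50634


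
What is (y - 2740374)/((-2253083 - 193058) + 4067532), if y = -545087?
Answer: -3285461/1621391 ≈ -2.0263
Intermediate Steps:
(y - 2740374)/((-2253083 - 193058) + 4067532) = (-545087 - 2740374)/((-2253083 - 193058) + 4067532) = -3285461/(-2446141 + 4067532) = -3285461/1621391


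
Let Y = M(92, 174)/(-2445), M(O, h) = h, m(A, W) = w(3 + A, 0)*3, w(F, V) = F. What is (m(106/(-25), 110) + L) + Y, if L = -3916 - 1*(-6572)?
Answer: 10807751/4075 ≈ 2652.2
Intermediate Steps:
m(A, W) = 9 + 3*A (m(A, W) = (3 + A)*3 = 9 + 3*A)
L = 2656 (L = -3916 + 6572 = 2656)
Y = -58/815 (Y = 174/(-2445) = 174*(-1/2445) = -58/815 ≈ -0.071166)
(m(106/(-25), 110) + L) + Y = ((9 + 3*(106/(-25))) + 2656) - 58/815 = ((9 + 3*(106*(-1/25))) + 2656) - 58/815 = ((9 + 3*(-106/25)) + 2656) - 58/815 = ((9 - 318/25) + 2656) - 58/815 = (-93/25 + 2656) - 58/815 = 66307/25 - 58/815 = 10807751/4075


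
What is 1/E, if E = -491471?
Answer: -1/491471 ≈ -2.0347e-6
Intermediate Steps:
1/E = 1/(-491471) = -1/491471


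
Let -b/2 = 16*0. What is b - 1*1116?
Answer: -1116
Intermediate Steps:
b = 0 (b = -32*0 = -2*0 = 0)
b - 1*1116 = 0 - 1*1116 = 0 - 1116 = -1116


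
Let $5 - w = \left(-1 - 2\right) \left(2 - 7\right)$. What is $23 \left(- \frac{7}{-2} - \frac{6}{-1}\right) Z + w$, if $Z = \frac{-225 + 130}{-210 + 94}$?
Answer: $\frac{39195}{232} \approx 168.94$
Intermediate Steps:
$w = -10$ ($w = 5 - \left(-1 - 2\right) \left(2 - 7\right) = 5 - \left(-1 - 2\right) \left(-5\right) = 5 - \left(-3\right) \left(-5\right) = 5 - 15 = -10$)
$Z = \frac{95}{116}$ ($Z = - \frac{95}{-116} = \left(-95\right) \left(- \frac{1}{116}\right) = \frac{95}{116} \approx 0.81897$)
$23 \left(- \frac{7}{-2} - \frac{6}{-1}\right) Z + w = 23 \left(- \frac{7}{-2} - \frac{6}{-1}\right) \frac{95}{116} - 10 = 23 \left(\left(-7\right) \left(- \frac{1}{2}\right) - -6\right) \frac{95}{116} - 10 = 23 \left(\frac{7}{2} + 6\right) \frac{95}{116} - 10 = 23 \cdot \frac{19}{2} \cdot \frac{95}{116} - 10 = \frac{437}{2} \cdot \frac{95}{116} - 10 = \frac{41515}{232} - 10 = \frac{39195}{232}$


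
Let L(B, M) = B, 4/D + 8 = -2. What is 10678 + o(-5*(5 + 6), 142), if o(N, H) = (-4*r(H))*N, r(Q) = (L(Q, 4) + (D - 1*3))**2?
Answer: 21184346/5 ≈ 4.2369e+6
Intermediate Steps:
D = -2/5 (D = 4/(-8 - 2) = 4/(-10) = 4*(-1/10) = -2/5 ≈ -0.40000)
r(Q) = (-17/5 + Q)**2 (r(Q) = (Q + (-2/5 - 1*3))**2 = (Q + (-2/5 - 3))**2 = (Q - 17/5)**2 = (-17/5 + Q)**2)
o(N, H) = -4*N*(-17 + 5*H)**2/25 (o(N, H) = (-4*(-17 + 5*H)**2/25)*N = -4*N*(-17 + 5*H)**2/25)
10678 + o(-5*(5 + 6), 142) = 10678 - 4*(-5*(5 + 6))*(-17 + 5*142)**2/25 = 10678 - 4*(-5*11)*(-17 + 710)**2/25 = 10678 - 4/25*(-55)*693**2 = 10678 - 4/25*(-55)*480249 = 10678 + 21130956/5 = 21184346/5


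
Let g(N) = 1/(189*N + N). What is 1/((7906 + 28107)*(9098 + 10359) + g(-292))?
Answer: 55480/38875110126679 ≈ 1.4271e-9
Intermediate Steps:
g(N) = 1/(190*N)
1/((7906 + 28107)*(9098 + 10359) + g(-292)) = 1/((7906 + 28107)*(9098 + 10359) + (1/190)/(-292)) = 1/(36013*19457 + (1/190)*(-1/292)) = 1/(700704941 - 1/55480) = 1/(38875110126679/55480) = 55480/38875110126679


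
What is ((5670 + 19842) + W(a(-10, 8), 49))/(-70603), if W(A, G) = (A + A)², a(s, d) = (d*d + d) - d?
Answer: -41896/70603 ≈ -0.59340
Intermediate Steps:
a(s, d) = d² (a(s, d) = (d² + d) - d = (d + d²) - d = d²)
W(A, G) = 4*A² (W(A, G) = (2*A)² = 4*A²)
((5670 + 19842) + W(a(-10, 8), 49))/(-70603) = ((5670 + 19842) + 4*(8²)²)/(-70603) = (25512 + 4*64²)*(-1/70603) = (25512 + 4*4096)*(-1/70603) = (25512 + 16384)*(-1/70603) = 41896*(-1/70603) = -41896/70603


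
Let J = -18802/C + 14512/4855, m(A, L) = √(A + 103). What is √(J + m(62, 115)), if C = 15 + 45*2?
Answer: √(-1494118482 + 8485569*√165)/2913 ≈ 12.776*I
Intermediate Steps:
C = 105 (C = 15 + 90 = 105)
m(A, L) = √(103 + A)
J = -512914/2913 (J = -18802/105 + 14512/4855 = -18802*1/105 + 14512*(1/4855) = -2686/15 + 14512/4855 = -512914/2913 ≈ -176.08)
√(J + m(62, 115)) = √(-512914/2913 + √(103 + 62)) = √(-512914/2913 + √165)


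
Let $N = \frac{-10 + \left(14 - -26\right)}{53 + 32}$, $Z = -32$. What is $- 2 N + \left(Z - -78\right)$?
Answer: $\frac{770}{17} \approx 45.294$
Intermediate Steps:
$N = \frac{6}{17}$ ($N = \frac{-10 + \left(14 + 26\right)}{85} = \left(-10 + 40\right) \frac{1}{85} = 30 \cdot \frac{1}{85} = \frac{6}{17} \approx 0.35294$)
$- 2 N + \left(Z - -78\right) = \left(-2\right) \frac{6}{17} - -46 = - \frac{12}{17} + \left(-32 + 78\right) = - \frac{12}{17} + 46 = \frac{770}{17}$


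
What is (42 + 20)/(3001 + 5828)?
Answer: 62/8829 ≈ 0.0070223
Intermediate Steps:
(42 + 20)/(3001 + 5828) = 62/8829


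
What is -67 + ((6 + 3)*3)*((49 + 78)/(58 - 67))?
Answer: -448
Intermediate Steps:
-67 + ((6 + 3)*3)*((49 + 78)/(58 - 67)) = -67 + (9*3)*(127/(-9)) = -67 + 27*(127*(-1/9)) = -67 + 27*(-127/9) = -67 - 381 = -448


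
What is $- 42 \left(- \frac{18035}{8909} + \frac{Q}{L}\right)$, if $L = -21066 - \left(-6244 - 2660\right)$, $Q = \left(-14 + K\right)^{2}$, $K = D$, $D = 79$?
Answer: $\frac{1798875365}{18058543} \approx 99.614$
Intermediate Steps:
$K = 79$
$Q = 4225$ ($Q = \left(-14 + 79\right)^{2} = 65^{2} = 4225$)
$L = -12162$ ($L = -21066 - \left(-6244 - 2660\right) = -21066 - -8904 = -21066 + 8904 = -12162$)
$- 42 \left(- \frac{18035}{8909} + \frac{Q}{L}\right) = - 42 \left(- \frac{18035}{8909} + \frac{4225}{-12162}\right) = - 42 \left(\left(-18035\right) \frac{1}{8909} + 4225 \left(- \frac{1}{12162}\right)\right) = - 42 \left(- \frac{18035}{8909} - \frac{4225}{12162}\right) = \left(-42\right) \left(- \frac{256982195}{108351258}\right) = \frac{1798875365}{18058543}$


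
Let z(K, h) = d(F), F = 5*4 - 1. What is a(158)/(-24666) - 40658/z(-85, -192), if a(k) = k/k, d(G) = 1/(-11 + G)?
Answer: -8022961825/24666 ≈ -3.2526e+5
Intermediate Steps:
F = 19 (F = 20 - 1 = 19)
z(K, h) = ⅛ (z(K, h) = 1/(-11 + 19) = 1/8 = ⅛)
a(k) = 1
a(158)/(-24666) - 40658/z(-85, -192) = 1/(-24666) - 40658/⅛ = 1*(-1/24666) - 40658*8 = -1/24666 - 325264 = -8022961825/24666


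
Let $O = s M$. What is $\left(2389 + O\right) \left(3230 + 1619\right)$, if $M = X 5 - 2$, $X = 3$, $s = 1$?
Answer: $11647298$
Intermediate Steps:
$M = 13$ ($M = 3 \cdot 5 - 2 = 15 + \left(-5 + 3\right) = 15 - 2 = 13$)
$O = 13$ ($O = 1 \cdot 13 = 13$)
$\left(2389 + O\right) \left(3230 + 1619\right) = \left(2389 + 13\right) \left(3230 + 1619\right) = 2402 \cdot 4849 = 11647298$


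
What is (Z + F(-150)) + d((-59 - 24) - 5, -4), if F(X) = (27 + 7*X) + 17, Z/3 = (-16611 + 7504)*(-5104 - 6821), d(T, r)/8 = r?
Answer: 325801887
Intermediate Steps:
d(T, r) = 8*r
Z = 325802925 (Z = 3*((-16611 + 7504)*(-5104 - 6821)) = 3*(-9107*(-11925)) = 3*108600975 = 325802925)
F(X) = 44 + 7*X
(Z + F(-150)) + d((-59 - 24) - 5, -4) = (325802925 + (44 + 7*(-150))) + 8*(-4) = (325802925 + (44 - 1050)) - 32 = (325802925 - 1006) - 32 = 325801919 - 32 = 325801887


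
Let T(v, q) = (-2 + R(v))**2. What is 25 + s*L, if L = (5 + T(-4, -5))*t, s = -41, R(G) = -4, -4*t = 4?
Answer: 1706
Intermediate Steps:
t = -1 (t = -1/4*4 = -1)
T(v, q) = 36 (T(v, q) = (-2 - 4)**2 = (-6)**2 = 36)
L = -41 (L = (5 + 36)*(-1) = 41*(-1) = -41)
25 + s*L = 25 - 41*(-41) = 25 + 1681 = 1706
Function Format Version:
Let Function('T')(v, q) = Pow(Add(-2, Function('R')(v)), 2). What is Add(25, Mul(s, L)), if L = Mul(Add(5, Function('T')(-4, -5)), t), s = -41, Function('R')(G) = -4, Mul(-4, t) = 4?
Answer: 1706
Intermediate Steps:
t = -1 (t = Mul(Rational(-1, 4), 4) = -1)
Function('T')(v, q) = 36 (Function('T')(v, q) = Pow(Add(-2, -4), 2) = Pow(-6, 2) = 36)
L = -41 (L = Mul(Add(5, 36), -1) = Mul(41, -1) = -41)
Add(25, Mul(s, L)) = Add(25, Mul(-41, -41)) = Add(25, 1681) = 1706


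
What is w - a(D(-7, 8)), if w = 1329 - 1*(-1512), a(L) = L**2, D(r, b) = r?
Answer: 2792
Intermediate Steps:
w = 2841 (w = 1329 + 1512 = 2841)
w - a(D(-7, 8)) = 2841 - 1*(-7)**2 = 2841 - 1*49 = 2841 - 49 = 2792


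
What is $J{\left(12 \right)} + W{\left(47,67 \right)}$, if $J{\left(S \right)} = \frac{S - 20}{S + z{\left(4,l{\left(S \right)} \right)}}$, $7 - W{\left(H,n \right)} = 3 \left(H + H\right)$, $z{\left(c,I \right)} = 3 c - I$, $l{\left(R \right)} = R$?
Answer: $- \frac{827}{3} \approx -275.67$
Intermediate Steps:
$z{\left(c,I \right)} = - I + 3 c$
$W{\left(H,n \right)} = 7 - 6 H$ ($W{\left(H,n \right)} = 7 - 3 \left(H + H\right) = 7 - 3 \cdot 2 H = 7 - 6 H$)
$J{\left(S \right)} = - \frac{5}{3} + \frac{S}{12}$ ($J{\left(S \right)} = \frac{S - 20}{S - \left(-12 + S\right)} = \frac{-20 + S}{S - \left(-12 + S\right)} = \frac{-20 + S}{12} = \left(-20 + S\right) \frac{1}{12} = - \frac{5}{3} + \frac{S}{12}$)
$J{\left(12 \right)} + W{\left(47,67 \right)} = \left(- \frac{5}{3} + \frac{1}{12} \cdot 12\right) + \left(7 - 282\right) = \left(- \frac{5}{3} + 1\right) + \left(7 - 282\right) = - \frac{2}{3} - 275 = - \frac{827}{3}$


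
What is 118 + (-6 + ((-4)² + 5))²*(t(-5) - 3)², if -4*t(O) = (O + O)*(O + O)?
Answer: 176518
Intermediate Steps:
t(O) = -O² (t(O) = -(O + O)*(O + O)/4 = -2*O*2*O/4 = -O²)
118 + (-6 + ((-4)² + 5))²*(t(-5) - 3)² = 118 + (-6 + ((-4)² + 5))²*(-1*(-5)² - 3)² = 118 + (-6 + (16 + 5))²*(-1*25 - 3)² = 118 + (-6 + 21)²*(-25 - 3)² = 118 + 15²*(-28)² = 118 + 225*784 = 118 + 176400 = 176518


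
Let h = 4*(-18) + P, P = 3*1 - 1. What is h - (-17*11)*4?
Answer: 678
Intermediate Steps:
P = 2 (P = 3 - 1 = 2)
h = -70 (h = 4*(-18) + 2 = -72 + 2 = -70)
h - (-17*11)*4 = -70 - (-17*11)*4 = -70 - (-187)*4 = -70 - 1*(-748) = -70 + 748 = 678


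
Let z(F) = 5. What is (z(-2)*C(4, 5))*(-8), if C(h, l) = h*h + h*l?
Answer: -1440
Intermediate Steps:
C(h, l) = h² + h*l
(z(-2)*C(4, 5))*(-8) = (5*(4*(4 + 5)))*(-8) = (5*(4*9))*(-8) = (5*36)*(-8) = 180*(-8) = -1440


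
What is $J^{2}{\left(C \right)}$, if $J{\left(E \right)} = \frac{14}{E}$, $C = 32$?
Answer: $\frac{49}{256} \approx 0.19141$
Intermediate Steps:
$J^{2}{\left(C \right)} = \left(\frac{14}{32}\right)^{2} = \left(14 \cdot \frac{1}{32}\right)^{2} = \left(\frac{7}{16}\right)^{2} = \frac{49}{256}$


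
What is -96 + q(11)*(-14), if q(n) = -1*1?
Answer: -82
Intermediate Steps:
q(n) = -1
-96 + q(11)*(-14) = -96 - 1*(-14) = -96 + 14 = -82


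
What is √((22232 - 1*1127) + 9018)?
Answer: 3*√3347 ≈ 173.56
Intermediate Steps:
√((22232 - 1*1127) + 9018) = √((22232 - 1127) + 9018) = √(21105 + 9018) = √30123 = 3*√3347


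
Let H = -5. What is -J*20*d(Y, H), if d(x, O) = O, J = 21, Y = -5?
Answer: 2100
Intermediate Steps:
-J*20*d(Y, H) = -21*20*(-5) = -420*(-5) = -1*(-2100) = 2100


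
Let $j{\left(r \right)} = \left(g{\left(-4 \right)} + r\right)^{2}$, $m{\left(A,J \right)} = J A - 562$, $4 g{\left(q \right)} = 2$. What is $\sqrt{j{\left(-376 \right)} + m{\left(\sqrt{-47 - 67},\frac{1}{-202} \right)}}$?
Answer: $\frac{\sqrt{5730442353 - 202 i \sqrt{114}}}{202} \approx 374.75 - 7.0523 \cdot 10^{-5} i$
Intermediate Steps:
$g{\left(q \right)} = \frac{1}{2}$ ($g{\left(q \right)} = \frac{1}{4} \cdot 2 = \frac{1}{2}$)
$m{\left(A,J \right)} = -562 + A J$ ($m{\left(A,J \right)} = A J - 562 = -562 + A J$)
$j{\left(r \right)} = \left(\frac{1}{2} + r\right)^{2}$
$\sqrt{j{\left(-376 \right)} + m{\left(\sqrt{-47 - 67},\frac{1}{-202} \right)}} = \sqrt{\frac{\left(1 + 2 \left(-376\right)\right)^{2}}{4} - \left(562 - \frac{\sqrt{-47 - 67}}{-202}\right)} = \sqrt{\frac{\left(1 - 752\right)^{2}}{4} - \left(562 - \sqrt{-114} \left(- \frac{1}{202}\right)\right)} = \sqrt{\frac{\left(-751\right)^{2}}{4} - \left(562 - i \sqrt{114} \left(- \frac{1}{202}\right)\right)} = \sqrt{\frac{1}{4} \cdot 564001 - \left(562 + \frac{i \sqrt{114}}{202}\right)} = \sqrt{\frac{564001}{4} - \left(562 + \frac{i \sqrt{114}}{202}\right)} = \sqrt{\frac{561753}{4} - \frac{i \sqrt{114}}{202}}$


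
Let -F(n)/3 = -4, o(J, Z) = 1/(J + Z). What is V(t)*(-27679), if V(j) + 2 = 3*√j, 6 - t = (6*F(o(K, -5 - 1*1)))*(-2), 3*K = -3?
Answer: 55358 - 415185*√6 ≈ -9.6163e+5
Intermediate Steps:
K = -1 (K = (⅓)*(-3) = -1)
F(n) = 12 (F(n) = -3*(-4) = 12)
t = 150 (t = 6 - 6*12*(-2) = 6 - 72*(-2) = 6 - 1*(-144) = 6 + 144 = 150)
V(j) = -2 + 3*√j
V(t)*(-27679) = (-2 + 3*√150)*(-27679) = (-2 + 3*(5*√6))*(-27679) = (-2 + 15*√6)*(-27679) = 55358 - 415185*√6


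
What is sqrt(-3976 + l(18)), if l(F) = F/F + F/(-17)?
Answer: I*sqrt(1149081)/17 ≈ 63.056*I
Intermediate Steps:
l(F) = 1 - F/17 (l(F) = 1 + F*(-1/17) = 1 - F/17)
sqrt(-3976 + l(18)) = sqrt(-3976 + (1 - 1/17*18)) = sqrt(-3976 + (1 - 18/17)) = sqrt(-3976 - 1/17) = sqrt(-67593/17) = I*sqrt(1149081)/17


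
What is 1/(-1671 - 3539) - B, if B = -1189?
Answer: 6194689/5210 ≈ 1189.0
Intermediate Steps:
1/(-1671 - 3539) - B = 1/(-1671 - 3539) - 1*(-1189) = 1/(-5210) + 1189 = -1/5210 + 1189 = 6194689/5210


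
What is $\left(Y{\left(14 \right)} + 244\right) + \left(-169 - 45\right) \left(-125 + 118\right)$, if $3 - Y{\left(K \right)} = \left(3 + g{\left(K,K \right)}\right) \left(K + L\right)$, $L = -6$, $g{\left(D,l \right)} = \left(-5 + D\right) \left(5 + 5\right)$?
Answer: $1001$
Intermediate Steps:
$g{\left(D,l \right)} = -50 + 10 D$ ($g{\left(D,l \right)} = \left(-5 + D\right) 10 = -50 + 10 D$)
$Y{\left(K \right)} = 3 - \left(-47 + 10 K\right) \left(-6 + K\right)$ ($Y{\left(K \right)} = 3 - \left(3 + \left(-50 + 10 K\right)\right) \left(K - 6\right) = 3 - \left(-47 + 10 K\right) \left(-6 + K\right)$)
$\left(Y{\left(14 \right)} + 244\right) + \left(-169 - 45\right) \left(-125 + 118\right) = \left(\left(-279 - 10 \cdot 14^{2} + 107 \cdot 14\right) + 244\right) + \left(-169 - 45\right) \left(-125 + 118\right) = \left(\left(-279 - 1960 + 1498\right) + 244\right) - -1498 = \left(\left(-279 - 1960 + 1498\right) + 244\right) + 1498 = \left(-741 + 244\right) + 1498 = -497 + 1498 = 1001$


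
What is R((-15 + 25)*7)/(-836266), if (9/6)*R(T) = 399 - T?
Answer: -329/1254399 ≈ -0.00026228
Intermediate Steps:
R(T) = 266 - 2*T/3 (R(T) = 2*(399 - T)/3 = 266 - 2*T/3)
R((-15 + 25)*7)/(-836266) = (266 - 2*(-15 + 25)*7/3)/(-836266) = (266 - 20*7/3)*(-1/836266) = (266 - 2/3*70)*(-1/836266) = (266 - 140/3)*(-1/836266) = (658/3)*(-1/836266) = -329/1254399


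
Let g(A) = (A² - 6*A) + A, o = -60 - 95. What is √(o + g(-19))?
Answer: √301 ≈ 17.349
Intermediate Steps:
o = -155
g(A) = A² - 5*A
√(o + g(-19)) = √(-155 - 19*(-5 - 19)) = √(-155 - 19*(-24)) = √(-155 + 456) = √301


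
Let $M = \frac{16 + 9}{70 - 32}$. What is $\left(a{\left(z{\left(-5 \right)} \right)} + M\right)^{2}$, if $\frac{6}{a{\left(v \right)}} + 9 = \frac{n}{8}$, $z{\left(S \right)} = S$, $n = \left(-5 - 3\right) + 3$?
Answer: $\frac{10201}{8561476} \approx 0.0011915$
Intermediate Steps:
$n = -5$ ($n = -8 + 3 = -5$)
$a{\left(v \right)} = - \frac{48}{77}$ ($a{\left(v \right)} = \frac{6}{-9 - \frac{5}{8}} = \frac{6}{- \frac{77}{8}} = 6 \left(- \frac{8}{77}\right) = - \frac{48}{77}$)
$M = \frac{25}{38} \approx 0.6579$
$\left(a{\left(z{\left(-5 \right)} \right)} + M\right)^{2} = \left(- \frac{48}{77} + \frac{25}{38}\right)^{2} = \left(\frac{101}{2926}\right)^{2} = \frac{10201}{8561476}$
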